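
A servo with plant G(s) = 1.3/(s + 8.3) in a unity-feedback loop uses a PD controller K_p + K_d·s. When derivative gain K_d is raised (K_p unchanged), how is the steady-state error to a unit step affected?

unchanged

At s = 0 the derivative term contributes nothing: C(0) = K_p regardless of K_d, so K_pos = K_p·G(0) and e_ss are unchanged.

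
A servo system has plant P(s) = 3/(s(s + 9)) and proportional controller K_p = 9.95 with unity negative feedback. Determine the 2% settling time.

T_s ≈ 0.889 s

From 1 + K_pP(s) = 0: s² + 9s + 29.85 = 0 ⇒ ω_n = 5.464, ζ = 0.8236.
2% settling time T_s ≈ 4/(ζω_n) = 4/4.5 = 0.889 s.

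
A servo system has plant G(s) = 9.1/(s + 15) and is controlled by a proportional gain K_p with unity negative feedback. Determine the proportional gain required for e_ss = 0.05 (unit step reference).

The loop is type 0, so e_ss(step) = 1/(1 + K_pos) with K_pos = K_p·G(0).
G(0) = 0.6067. Require 1/(1 + K_p·0.6067) = 0.05, so 1 + 0.6067·K_p = 20.
K_p = (20 − 1)/0.6067 = 31.3.

K_p = 31.3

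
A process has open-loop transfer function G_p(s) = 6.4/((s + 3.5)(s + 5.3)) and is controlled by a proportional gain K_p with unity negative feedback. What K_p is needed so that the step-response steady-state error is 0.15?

Steady-state error for a unit step on this type-0 loop is 1/(1 + K_p·G_p(0)).
G_p(0) = 0.345. Require 1/(1 + K_p·0.345) = 0.15, so 1 + 0.345·K_p = 6.667.
K_p = (6.667 − 1)/0.345 = 16.4.

K_p = 16.4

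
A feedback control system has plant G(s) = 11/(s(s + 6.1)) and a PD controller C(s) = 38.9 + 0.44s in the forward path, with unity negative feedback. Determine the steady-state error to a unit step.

0

The open loop C(s)G(s) has a pole at the origin (type 1), so the static position error constant is infinite and e_ss = 1/(1+∞) = 0.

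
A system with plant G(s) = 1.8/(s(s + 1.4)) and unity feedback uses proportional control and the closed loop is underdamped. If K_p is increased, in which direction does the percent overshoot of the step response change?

ζ = 1.4/(2√(1.8K_p)) decreases as K_p grows; lower damping means more overshoot.

increase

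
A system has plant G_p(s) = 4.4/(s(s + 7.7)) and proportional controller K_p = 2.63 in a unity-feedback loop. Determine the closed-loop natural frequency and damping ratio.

1 + K_p·G_p(s) = 0 gives s² + 7.7s + 11.57 = 0.
Matching s² + 2ζω_n s + ω_n²: ω_n = √11.57 = 3.402 rad/s and 2ζω_n = 7.7, so ζ = 7.7/(2·3.402) = 1.13.

ω_n = 3.4 rad/s, ζ = 1.13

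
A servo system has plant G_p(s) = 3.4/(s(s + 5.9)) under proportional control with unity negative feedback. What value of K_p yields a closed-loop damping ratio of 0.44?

K_p = 13.2

Closed-loop characteristic equation: s² + 5.9s + K_p·3.4 = 0.
So ω_n = √(3.4K_p) and 2ζω_n = 5.9, giving ζ = 5.9/(2√(3.4K_p)).
Setting ζ = 0.44: √(3.4K_p) = 5.9/(2·0.44) = 6.705, so K_p = 44.95/3.4 = 13.2.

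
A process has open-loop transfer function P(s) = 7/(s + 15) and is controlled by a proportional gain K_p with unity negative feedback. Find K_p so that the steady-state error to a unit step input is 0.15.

K_p = 12.1

The loop is type 0, so e_ss(step) = 1/(1 + K_pos) with K_pos = K_p·P(0).
P(0) = 0.4667. Require 1/(1 + K_p·0.4667) = 0.15, so 1 + 0.4667·K_p = 6.667.
K_p = (6.667 − 1)/0.4667 = 12.1.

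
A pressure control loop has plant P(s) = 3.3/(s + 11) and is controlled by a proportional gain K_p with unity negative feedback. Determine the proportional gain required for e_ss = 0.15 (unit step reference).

The loop is type 0, so e_ss(step) = 1/(1 + K_pos) with K_pos = K_p·P(0).
P(0) = 0.3. Require 1/(1 + K_p·0.3) = 0.15, so 1 + 0.3·K_p = 6.667.
K_p = (6.667 − 1)/0.3 = 18.9.

K_p = 18.9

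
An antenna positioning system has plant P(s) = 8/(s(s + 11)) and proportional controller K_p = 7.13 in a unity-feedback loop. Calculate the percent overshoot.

Closed-loop characteristic equation: s² + 11s + 57.04 = 0, so ω_n = 7.552 rad/s and ζ = 11/(2·7.552) = 0.7282.
%OS = 100·exp(−πζ/√(1−ζ²)) = 100·exp(−π·0.7282/√0.4697) = 3.55%.

3.55%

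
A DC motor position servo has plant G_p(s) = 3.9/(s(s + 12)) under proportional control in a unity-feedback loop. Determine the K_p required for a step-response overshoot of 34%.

From %OS = 100·exp(−πζ/√(1−ζ²)) = 34%, ζ = −ln(0.34)/√(π²+ln²(0.34)) = 0.3248.
Characteristic equation s² + 12s + 3.9K_p = 0 gives ζ = 12/(2√(3.9K_p)).
Setting ζ = 0.3248: √(3.9K_p) = 12/(2·0.3248) = 18.47, so K_p = 341.3/3.9 = 87.5.

K_p = 87.5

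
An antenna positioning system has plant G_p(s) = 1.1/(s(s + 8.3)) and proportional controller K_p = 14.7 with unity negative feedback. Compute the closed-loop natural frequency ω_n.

ω_n = 4.02 rad/s

The closed-loop denominator is s(s+8.3) + 14.7·1.1 = s² + 8.3s + 16.17.
So ω_n² = 16.17 ⇒ ω_n = 4.021 rad/s, and ζ = 8.3/(2ω_n) = 1.03.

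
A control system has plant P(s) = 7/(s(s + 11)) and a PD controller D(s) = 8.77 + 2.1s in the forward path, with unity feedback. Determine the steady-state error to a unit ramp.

The loop has one pole at the origin (type 1). Velocity error constant K_v = lim_{s→0} s·D(s)P(s) = 8.77·7/11 = 5.581.
Steady-state error to a unit ramp: e_ss = 1/K_v = 0.179.

0.179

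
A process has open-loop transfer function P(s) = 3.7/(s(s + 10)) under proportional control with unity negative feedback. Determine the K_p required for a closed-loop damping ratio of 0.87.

Closed-loop characteristic equation: s² + 10s + K_p·3.7 = 0.
So ω_n = √(3.7K_p) and 2ζω_n = 10, giving ζ = 10/(2√(3.7K_p)).
Setting ζ = 0.87: √(3.7K_p) = 10/(2·0.87) = 5.747, so K_p = 33.03/3.7 = 8.93.

K_p = 8.93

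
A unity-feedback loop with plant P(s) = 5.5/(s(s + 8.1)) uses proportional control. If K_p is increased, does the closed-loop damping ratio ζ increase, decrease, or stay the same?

decrease

ζ = 8.1/(2√(5.5K_p)); increasing K_p raises the denominator, so ζ falls.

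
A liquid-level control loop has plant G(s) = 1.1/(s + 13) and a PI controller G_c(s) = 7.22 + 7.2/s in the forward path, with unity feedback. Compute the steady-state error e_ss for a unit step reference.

0

The open loop G_c(s)G(s) has a pole at the origin (type 1), so the static position error constant is infinite and e_ss = 1/(1+∞) = 0.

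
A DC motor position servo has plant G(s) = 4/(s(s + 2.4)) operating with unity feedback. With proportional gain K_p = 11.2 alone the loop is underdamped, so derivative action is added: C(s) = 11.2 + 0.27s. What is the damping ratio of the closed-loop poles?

Forward path: (11.2 + 0.27s)·4/(s(s+2.4)). The closed-loop characteristic equation is s² + (2.4 + 4·0.27)s + 4·11.2 = 0.
That is s² + 3.48s + 44.8 = 0, so ω_n = 6.693 rad/s and ζ = 3.48/(2·6.693) = 0.26.

ζ = 0.26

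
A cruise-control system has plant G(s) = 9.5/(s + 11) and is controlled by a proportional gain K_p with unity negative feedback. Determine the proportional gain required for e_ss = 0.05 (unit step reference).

For a type-0 loop with proportional control, e_ss = 1/(1 + K_p·G(0)).
G(0) = 0.8636. Require 1/(1 + K_p·0.8636) = 0.05, so 1 + 0.8636·K_p = 20.
K_p = (20 − 1)/0.8636 = 22.

K_p = 22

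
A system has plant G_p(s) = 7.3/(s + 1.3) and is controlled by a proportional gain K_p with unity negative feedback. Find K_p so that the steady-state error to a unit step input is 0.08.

For a type-0 loop with proportional control, e_ss = 1/(1 + K_p·G_p(0)).
G_p(0) = 5.615. Require 1/(1 + K_p·5.615) = 0.08, so 1 + 5.615·K_p = 12.5.
K_p = (12.5 − 1)/5.615 = 2.05.

K_p = 2.05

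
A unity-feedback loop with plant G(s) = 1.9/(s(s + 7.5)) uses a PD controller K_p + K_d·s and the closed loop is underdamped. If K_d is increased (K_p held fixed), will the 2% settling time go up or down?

Characteristic equation s² + (7.5 + 1.9K_d)s + 1.9K_p = 0: raising K_d increases ζω_n = (7.5+1.9K_d)/2 while the loop stays underdamped, so T_s ≈ 4/(ζω_n) decreases.

decrease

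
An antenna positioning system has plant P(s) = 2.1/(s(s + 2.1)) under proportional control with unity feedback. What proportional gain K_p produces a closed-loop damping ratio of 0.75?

Closed-loop characteristic equation: s² + 2.1s + K_p·2.1 = 0.
So ω_n = √(2.1K_p) and 2ζω_n = 2.1, giving ζ = 2.1/(2√(2.1K_p)).
Setting ζ = 0.75: √(2.1K_p) = 2.1/(2·0.75) = 1.4, so K_p = 1.96/2.1 = 0.933.

K_p = 0.933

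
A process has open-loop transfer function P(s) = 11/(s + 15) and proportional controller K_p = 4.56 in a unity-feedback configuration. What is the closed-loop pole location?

s = -65.16

Closed-loop transfer function: T(s) = K_p·P(s)/(1 + K_p·P(s)) = 50.16/(s + 15 + 50.16) = 50.16/(s + 65.16).
The closed-loop pole is at s = −65.16.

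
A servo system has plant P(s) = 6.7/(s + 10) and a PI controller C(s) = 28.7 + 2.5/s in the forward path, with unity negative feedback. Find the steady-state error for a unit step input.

0

The open loop C(s)P(s) has a pole at the origin (type 1), so the static position error constant is infinite and e_ss = 1/(1+∞) = 0.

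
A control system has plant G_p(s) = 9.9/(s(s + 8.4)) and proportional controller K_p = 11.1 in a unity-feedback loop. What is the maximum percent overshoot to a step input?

From 1 + K_pG_p(s) = 0: s² + 8.4s + 109.9 = 0 ⇒ ω_n = 10.48, ζ = 0.4007.
%OS = 100·exp(−πζ/√(1−ζ²)) = 100·exp(−π·0.4007/√0.8395) = 25.3%.

25.3%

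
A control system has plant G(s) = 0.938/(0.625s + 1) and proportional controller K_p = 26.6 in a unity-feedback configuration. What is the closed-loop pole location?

Closed loop: T(s) = K_p·G/(1+K_p·G) = 24.95/(0.625s + 1 + 24.95), with pole at s = −(1 + 24.95)/0.625 = −41.52.

s = -41.52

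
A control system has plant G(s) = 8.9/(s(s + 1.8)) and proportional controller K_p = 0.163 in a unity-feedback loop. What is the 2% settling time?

From 1 + K_pG(s) = 0: s² + 1.8s + 1.451 = 0 ⇒ ω_n = 1.204, ζ = 0.7472.
2% settling time T_s ≈ 4/(ζω_n) = 4/0.9 = 4.44 s.

T_s ≈ 4.44 s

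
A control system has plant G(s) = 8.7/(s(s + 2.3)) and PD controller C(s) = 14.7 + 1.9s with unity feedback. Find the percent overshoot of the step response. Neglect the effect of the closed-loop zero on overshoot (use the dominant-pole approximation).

Forward path: (14.7 + 1.9s)·8.7/(s(s+2.3)). The closed-loop characteristic equation is s² + (2.3 + 8.7·1.9)s + 8.7·14.7 = 0.
That is s² + 18.83s + 127.9 = 0, so ω_n = 11.31 rad/s and ζ = 18.83/(2·11.31) = 0.8325.
%OS = 100·exp(−πζ/√(1−ζ²)) = 0.89%.

0.89%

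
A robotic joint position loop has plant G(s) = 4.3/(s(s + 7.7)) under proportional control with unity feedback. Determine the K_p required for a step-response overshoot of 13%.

K_p = 11.6

From %OS = 100·exp(−πζ/√(1−ζ²)) = 13%, ζ = −ln(0.13)/√(π²+ln²(0.13)) = 0.5446.
Characteristic equation s² + 7.7s + 4.3K_p = 0 gives ζ = 7.7/(2√(4.3K_p)).
Setting ζ = 0.5446: √(4.3K_p) = 7.7/(2·0.5446) = 7.069, so K_p = 49.97/4.3 = 11.6.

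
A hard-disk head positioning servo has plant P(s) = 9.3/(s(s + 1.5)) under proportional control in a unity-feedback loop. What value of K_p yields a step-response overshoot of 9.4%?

K_p = 0.167

From %OS = 100·exp(−πζ/√(1−ζ²)) = 9.4%, ζ = −ln(0.094)/√(π²+ln²(0.094)) = 0.6013.
Characteristic equation s² + 1.5s + 9.3K_p = 0 gives ζ = 1.5/(2√(9.3K_p)).
Setting ζ = 0.6013: √(9.3K_p) = 1.5/(2·0.6013) = 1.247, so K_p = 1.556/9.3 = 0.167.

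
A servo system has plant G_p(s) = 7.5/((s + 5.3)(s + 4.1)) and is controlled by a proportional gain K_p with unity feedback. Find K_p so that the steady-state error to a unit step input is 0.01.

Steady-state error for a unit step on this type-0 loop is 1/(1 + K_p·G_p(0)).
G_p(0) = 0.3451. Require 1/(1 + K_p·0.3451) = 0.01, so 1 + 0.3451·K_p = 100.
K_p = (100 − 1)/0.3451 = 287.

K_p = 287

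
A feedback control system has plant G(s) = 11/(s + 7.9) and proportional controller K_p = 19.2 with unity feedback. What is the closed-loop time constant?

Closed-loop transfer function: T(s) = K_p·G(s)/(1 + K_p·G(s)) = 211.2/(s + 7.9 + 211.2) = 211.2/(s + 219.1).
Time constant τ = 1/219.1 = 0.00456 s.

τ = 0.00456 s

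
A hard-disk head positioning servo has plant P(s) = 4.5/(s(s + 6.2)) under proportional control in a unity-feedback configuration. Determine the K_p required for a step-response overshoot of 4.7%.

From %OS = 100·exp(−πζ/√(1−ζ²)) = 4.7%, ζ = −ln(0.047)/√(π²+ln²(0.047)) = 0.6975.
Characteristic equation s² + 6.2s + 4.5K_p = 0 gives ζ = 6.2/(2√(4.5K_p)).
Setting ζ = 0.6975: √(4.5K_p) = 6.2/(2·0.6975) = 4.445, so K_p = 19.76/4.5 = 4.39.

K_p = 4.39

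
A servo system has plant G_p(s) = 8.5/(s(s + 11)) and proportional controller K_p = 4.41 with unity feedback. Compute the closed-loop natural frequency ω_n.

1 + K_p·G_p(s) = 0 gives s² + 11s + 37.48 = 0.
So ω_n² = 37.48 ⇒ ω_n = 6.122 rad/s, and ζ = 11/(2ω_n) = 0.898.

ω_n = 6.12 rad/s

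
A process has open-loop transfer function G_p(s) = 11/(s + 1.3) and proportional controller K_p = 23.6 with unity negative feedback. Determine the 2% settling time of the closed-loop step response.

Closed-loop transfer function: T(s) = K_p·G_p(s)/(1 + K_p·G_p(s)) = 259.6/(s + 1.3 + 259.6) = 259.6/(s + 260.9).
Time constant τ = 1/260.9 = 0.003833 s, so the 2% settling time is about 4τ = 0.0153 s.

T_s ≈ 0.0153 s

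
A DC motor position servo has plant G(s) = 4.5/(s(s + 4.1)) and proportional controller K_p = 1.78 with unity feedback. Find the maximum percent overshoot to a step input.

The closed-loop denominator s² + 4.1s + 8.01 gives ω_n = √8.01 = 2.83 and ζ = 4.1/(2ω_n) = 0.7243.
%OS = 100·exp(−πζ/√(1−ζ²)) = 100·exp(−π·0.7243/√0.4753) = 3.69%.

3.69%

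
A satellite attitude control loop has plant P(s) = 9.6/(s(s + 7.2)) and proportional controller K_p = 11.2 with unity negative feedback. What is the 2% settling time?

Closed-loop characteristic equation: s² + 7.2s + 107.5 = 0, so ω_n = 10.37 rad/s and ζ = 7.2/(2·10.37) = 0.3472.
2% settling time T_s ≈ 4/(ζω_n) = 4/3.6 = 1.11 s.

T_s ≈ 1.11 s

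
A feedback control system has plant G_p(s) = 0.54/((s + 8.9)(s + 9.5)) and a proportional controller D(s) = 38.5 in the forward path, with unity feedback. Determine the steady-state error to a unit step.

0.803

The loop is type 0. Static position error constant K_pos = D(0)·G_p(0) = 38.5·0.006387 = 0.2459.
Steady-state error to a unit step: e_ss = 1/(1+K_pos) = 1/1.246 = 0.803.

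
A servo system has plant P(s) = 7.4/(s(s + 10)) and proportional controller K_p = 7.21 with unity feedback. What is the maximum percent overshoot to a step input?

Closed-loop characteristic equation: s² + 10s + 53.35 = 0, so ω_n = 7.304 rad/s and ζ = 10/(2·7.304) = 0.6845.
%OS = 100·exp(−πζ/√(1−ζ²)) = 100·exp(−π·0.6845/√0.5314) = 5.23%.

5.23%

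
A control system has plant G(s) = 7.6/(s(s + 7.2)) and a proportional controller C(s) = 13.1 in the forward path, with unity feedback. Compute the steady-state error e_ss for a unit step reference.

The open loop C(s)G(s) has a pole at the origin (type 1), so the static position error constant is infinite and e_ss = 1/(1+∞) = 0.

0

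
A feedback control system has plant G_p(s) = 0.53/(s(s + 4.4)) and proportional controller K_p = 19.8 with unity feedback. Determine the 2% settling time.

The closed-loop denominator s² + 4.4s + 10.49 gives ω_n = √10.49 = 3.239 and ζ = 4.4/(2ω_n) = 0.6791.
2% settling time T_s ≈ 4/(ζω_n) = 4/2.2 = 1.82 s.

T_s ≈ 1.82 s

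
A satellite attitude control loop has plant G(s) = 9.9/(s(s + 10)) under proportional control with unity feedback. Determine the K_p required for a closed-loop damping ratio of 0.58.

K_p = 7.51

Closed-loop characteristic equation: s² + 10s + K_p·9.9 = 0.
So ω_n = √(9.9K_p) and 2ζω_n = 10, giving ζ = 10/(2√(9.9K_p)).
Setting ζ = 0.58: √(9.9K_p) = 10/(2·0.58) = 8.621, so K_p = 74.32/9.9 = 7.51.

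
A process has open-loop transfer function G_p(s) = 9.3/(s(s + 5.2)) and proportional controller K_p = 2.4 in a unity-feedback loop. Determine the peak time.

T_p = 0.796 s

From 1 + K_pG_p(s) = 0: s² + 5.2s + 22.32 = 0 ⇒ ω_n = 4.724, ζ = 0.5503.
Damped frequency ω_d = ω_n√(1−ζ²) = 3.945 rad/s, so peak time T_p = π/ω_d = 0.796 s.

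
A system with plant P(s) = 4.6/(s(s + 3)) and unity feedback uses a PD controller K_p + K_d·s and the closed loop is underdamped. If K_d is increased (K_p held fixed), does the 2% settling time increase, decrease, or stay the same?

Characteristic equation s² + (3 + 4.6K_d)s + 4.6K_p = 0: raising K_d increases ζω_n = (3+4.6K_d)/2 while the loop stays underdamped, so T_s ≈ 4/(ζω_n) decreases.

decrease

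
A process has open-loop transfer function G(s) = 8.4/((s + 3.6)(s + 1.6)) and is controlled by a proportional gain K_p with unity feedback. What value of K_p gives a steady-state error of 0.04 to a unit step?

For a type-0 loop with proportional control, e_ss = 1/(1 + K_p·G(0)).
G(0) = 1.458. Require 1/(1 + K_p·1.458) = 0.04, so 1 + 1.458·K_p = 25.
K_p = (25 − 1)/1.458 = 16.5.

K_p = 16.5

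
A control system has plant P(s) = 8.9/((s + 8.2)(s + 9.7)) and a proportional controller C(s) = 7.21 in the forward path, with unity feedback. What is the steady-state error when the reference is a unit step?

The loop is type 0. Static position error constant K_pos = C(0)·P(0) = 7.21·0.1119 = 0.8068.
Steady-state error to a unit step: e_ss = 1/(1+K_pos) = 1/1.807 = 0.553.

0.553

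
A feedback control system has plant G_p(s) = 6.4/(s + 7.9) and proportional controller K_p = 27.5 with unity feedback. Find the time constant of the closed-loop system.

Closed-loop transfer function: T(s) = K_p·G_p(s)/(1 + K_p·G_p(s)) = 176/(s + 7.9 + 176) = 176/(s + 183.9).
Time constant τ = 1/183.9 = 0.00544 s.

τ = 0.00544 s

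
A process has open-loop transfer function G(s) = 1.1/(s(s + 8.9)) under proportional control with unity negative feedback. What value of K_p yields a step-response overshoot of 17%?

K_p = 74.6

From %OS = 100·exp(−πζ/√(1−ζ²)) = 17%, ζ = −ln(0.17)/√(π²+ln²(0.17)) = 0.4913.
Characteristic equation s² + 8.9s + 1.1K_p = 0 gives ζ = 8.9/(2√(1.1K_p)).
Setting ζ = 0.4913: √(1.1K_p) = 8.9/(2·0.4913) = 9.058, so K_p = 82.05/1.1 = 74.6.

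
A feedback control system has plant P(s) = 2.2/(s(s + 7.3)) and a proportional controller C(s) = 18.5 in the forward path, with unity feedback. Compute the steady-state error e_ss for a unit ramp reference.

0.179

The loop has one pole at the origin (type 1). Velocity error constant K_v = lim_{s→0} s·C(s)P(s) = 18.5·2.2/7.3 = 5.575.
Steady-state error to a unit ramp: e_ss = 1/K_v = 0.179.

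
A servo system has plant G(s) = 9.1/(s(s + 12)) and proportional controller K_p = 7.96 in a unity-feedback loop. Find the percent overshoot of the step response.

The closed-loop denominator s² + 12s + 72.44 gives ω_n = √72.44 = 8.511 and ζ = 12/(2ω_n) = 0.705.
%OS = 100·exp(−πζ/√(1−ζ²)) = 100·exp(−π·0.705/√0.503) = 4.4%.

4.4%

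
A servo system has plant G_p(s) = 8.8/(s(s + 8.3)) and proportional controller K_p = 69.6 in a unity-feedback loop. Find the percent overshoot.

From 1 + K_pG_p(s) = 0: s² + 8.3s + 612.5 = 0 ⇒ ω_n = 24.75, ζ = 0.1677.
%OS = 100·exp(−πζ/√(1−ζ²)) = 100·exp(−π·0.1677/√0.9719) = 58.6%.

58.6%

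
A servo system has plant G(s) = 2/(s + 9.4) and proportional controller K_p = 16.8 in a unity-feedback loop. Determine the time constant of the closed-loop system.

τ = 0.0233 s

Closed-loop transfer function: T(s) = K_p·G(s)/(1 + K_p·G(s)) = 33.6/(s + 9.4 + 33.6) = 33.6/(s + 43).
Time constant τ = 1/43 = 0.0233 s.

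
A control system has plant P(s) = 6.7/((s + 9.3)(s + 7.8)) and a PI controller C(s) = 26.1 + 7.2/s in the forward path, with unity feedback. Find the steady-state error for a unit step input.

0

The open loop C(s)P(s) has a pole at the origin (type 1), so the static position error constant is infinite and e_ss = 1/(1+∞) = 0.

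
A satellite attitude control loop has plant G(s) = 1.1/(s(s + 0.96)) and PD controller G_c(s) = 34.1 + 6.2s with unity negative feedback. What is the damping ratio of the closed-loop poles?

Forward path: (34.1 + 6.2s)·1.1/(s(s+0.96)). The closed-loop characteristic equation is s² + (0.96 + 1.1·6.2)s + 1.1·34.1 = 0.
That is s² + 7.78s + 37.51 = 0, so ω_n = 6.125 rad/s and ζ = 7.78/(2·6.125) = 0.6351.

ζ = 0.635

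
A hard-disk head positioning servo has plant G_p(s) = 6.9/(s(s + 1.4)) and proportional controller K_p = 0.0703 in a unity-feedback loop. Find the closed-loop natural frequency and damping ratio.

1 + K_p·G_p(s) = 0 gives s² + 1.4s + 0.4851 = 0.
So ω_n² = 0.4851 ⇒ ω_n = 0.6965 rad/s, and ζ = 1.4/(2ω_n) = 1.01.

ω_n = 0.696 rad/s, ζ = 1.01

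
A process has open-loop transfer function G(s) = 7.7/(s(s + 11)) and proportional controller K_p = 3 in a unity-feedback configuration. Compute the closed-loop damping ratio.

The closed-loop denominator is s(s+11) + 3·7.7 = s² + 11s + 23.1.
Matching s² + 2ζω_n s + ω_n²: ω_n = √23.1 = 4.806 rad/s and 2ζω_n = 11, so ζ = 11/(2·4.806) = 1.14.

ζ = 1.14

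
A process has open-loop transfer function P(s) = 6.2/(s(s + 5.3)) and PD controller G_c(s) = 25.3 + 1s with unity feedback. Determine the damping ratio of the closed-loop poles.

Forward path: (25.3 + 1s)·6.2/(s(s+5.3)). The closed-loop characteristic equation is s² + (5.3 + 6.2·1)s + 6.2·25.3 = 0.
That is s² + 11.5s + 156.9 = 0, so ω_n = 12.52 rad/s and ζ = 11.5/(2·12.52) = 0.4591.

ζ = 0.459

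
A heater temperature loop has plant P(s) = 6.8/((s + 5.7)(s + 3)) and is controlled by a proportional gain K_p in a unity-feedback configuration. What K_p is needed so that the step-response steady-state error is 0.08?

Steady-state error for a unit step on this type-0 loop is 1/(1 + K_p·P(0)).
P(0) = 0.3977. Require 1/(1 + K_p·0.3977) = 0.08, so 1 + 0.3977·K_p = 12.5.
K_p = (12.5 − 1)/0.3977 = 28.9.

K_p = 28.9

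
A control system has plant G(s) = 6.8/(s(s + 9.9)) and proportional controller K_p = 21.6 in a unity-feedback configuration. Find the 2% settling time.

T_s ≈ 0.808 s

From 1 + K_pG(s) = 0: s² + 9.9s + 146.9 = 0 ⇒ ω_n = 12.12, ζ = 0.4084.
2% settling time T_s ≈ 4/(ζω_n) = 4/4.95 = 0.808 s.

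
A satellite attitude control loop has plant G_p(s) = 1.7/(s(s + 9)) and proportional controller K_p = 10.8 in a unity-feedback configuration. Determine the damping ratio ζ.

With unity feedback the closed-loop characteristic equation is s² + 9s + 10.8·1.7 = s² + 9s + 18.36 = 0.
Matching s² + 2ζω_n s + ω_n²: ω_n = √18.36 = 4.285 rad/s and 2ζω_n = 9, so ζ = 9/(2·4.285) = 1.05.

ζ = 1.05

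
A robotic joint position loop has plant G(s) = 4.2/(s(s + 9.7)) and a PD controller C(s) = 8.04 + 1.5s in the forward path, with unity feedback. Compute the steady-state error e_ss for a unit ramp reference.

The loop has one pole at the origin (type 1). Velocity error constant K_v = lim_{s→0} s·C(s)G(s) = 8.04·4.2/9.7 = 3.481.
Steady-state error to a unit ramp: e_ss = 1/K_v = 0.287.

0.287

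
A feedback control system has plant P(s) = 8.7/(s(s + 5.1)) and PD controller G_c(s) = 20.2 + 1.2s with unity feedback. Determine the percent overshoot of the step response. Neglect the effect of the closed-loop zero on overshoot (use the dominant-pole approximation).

10.3%

Forward path: (20.2 + 1.2s)·8.7/(s(s+5.1)). The closed-loop characteristic equation is s² + (5.1 + 8.7·1.2)s + 8.7·20.2 = 0.
That is s² + 15.54s + 175.7 = 0, so ω_n = 13.26 rad/s and ζ = 15.54/(2·13.26) = 0.5861.
%OS = 100·exp(−πζ/√(1−ζ²)) = 10.3%.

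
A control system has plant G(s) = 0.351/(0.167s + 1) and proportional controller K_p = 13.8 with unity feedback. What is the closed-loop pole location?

Closed loop: T(s) = K_p·G/(1+K_p·G) = 4.844/(0.167s + 1 + 4.844), with pole at s = −(1 + 4.844)/0.167 = −34.99.

s = -34.99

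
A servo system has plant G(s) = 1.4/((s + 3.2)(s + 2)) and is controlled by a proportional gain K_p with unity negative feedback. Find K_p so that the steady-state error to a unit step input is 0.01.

For a type-0 loop with proportional control, e_ss = 1/(1 + K_p·G(0)).
G(0) = 0.2187. Require 1/(1 + K_p·0.2187) = 0.01, so 1 + 0.2187·K_p = 100.
K_p = (100 − 1)/0.2187 = 453.

K_p = 453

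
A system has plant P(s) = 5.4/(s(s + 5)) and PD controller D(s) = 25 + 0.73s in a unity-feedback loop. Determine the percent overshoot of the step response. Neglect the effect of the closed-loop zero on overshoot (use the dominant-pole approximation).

Forward path: (25 + 0.73s)·5.4/(s(s+5)). The closed-loop characteristic equation is s² + (5 + 5.4·0.73)s + 5.4·25 = 0.
That is s² + 8.942s + 135 = 0, so ω_n = 11.62 rad/s and ζ = 8.942/(2·11.62) = 0.3848.
%OS = 100·exp(−πζ/√(1−ζ²)) = 27%.

27%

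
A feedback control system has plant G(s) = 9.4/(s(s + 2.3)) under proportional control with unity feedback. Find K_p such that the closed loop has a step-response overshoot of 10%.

From %OS = 100·exp(−πζ/√(1−ζ²)) = 10%, ζ = −ln(0.1)/√(π²+ln²(0.1)) = 0.5912.
Characteristic equation s² + 2.3s + 9.4K_p = 0 gives ζ = 2.3/(2√(9.4K_p)).
Setting ζ = 0.5912: √(9.4K_p) = 2.3/(2·0.5912) = 1.945, so K_p = 3.784/9.4 = 0.403.

K_p = 0.403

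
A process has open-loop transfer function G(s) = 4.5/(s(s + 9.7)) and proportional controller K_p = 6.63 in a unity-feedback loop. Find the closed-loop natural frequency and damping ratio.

ω_n = 5.46 rad/s, ζ = 0.888

The closed-loop denominator is s(s+9.7) + 6.63·4.5 = s² + 9.7s + 29.84.
So ω_n² = 29.84 ⇒ ω_n = 5.462 rad/s, and ζ = 9.7/(2ω_n) = 0.888.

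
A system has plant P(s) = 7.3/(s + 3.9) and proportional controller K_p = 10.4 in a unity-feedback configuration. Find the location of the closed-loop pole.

s = -79.82

Closed-loop transfer function: T(s) = K_p·P(s)/(1 + K_p·P(s)) = 75.92/(s + 3.9 + 75.92) = 75.92/(s + 79.82).
The closed-loop pole is at s = −79.82.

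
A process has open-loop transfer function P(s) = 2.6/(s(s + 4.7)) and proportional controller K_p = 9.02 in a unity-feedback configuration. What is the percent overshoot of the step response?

17.5%

From 1 + K_pP(s) = 0: s² + 4.7s + 23.45 = 0 ⇒ ω_n = 4.843, ζ = 0.4853.
%OS = 100·exp(−πζ/√(1−ζ²)) = 100·exp(−π·0.4853/√0.7645) = 17.5%.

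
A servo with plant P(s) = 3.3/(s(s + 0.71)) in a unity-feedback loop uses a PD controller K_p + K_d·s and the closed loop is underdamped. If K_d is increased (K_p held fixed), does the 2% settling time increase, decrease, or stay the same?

decrease

Characteristic equation s² + (0.71 + 3.3K_d)s + 3.3K_p = 0: raising K_d increases ζω_n = (0.71+3.3K_d)/2 while the loop stays underdamped, so T_s ≈ 4/(ζω_n) decreases.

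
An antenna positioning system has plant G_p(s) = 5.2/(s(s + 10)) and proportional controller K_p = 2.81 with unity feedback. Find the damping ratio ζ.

The closed-loop denominator is s(s+10) + 2.81·5.2 = s² + 10s + 14.61.
So ω_n² = 14.61 ⇒ ω_n = 3.823 rad/s, and ζ = 10/(2ω_n) = 1.31.

ζ = 1.31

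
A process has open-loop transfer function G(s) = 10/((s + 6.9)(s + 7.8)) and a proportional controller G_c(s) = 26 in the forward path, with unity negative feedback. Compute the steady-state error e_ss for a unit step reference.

0.171

The loop is type 0. Static position error constant K_pos = G_c(0)·G(0) = 26·0.1858 = 4.831.
Steady-state error to a unit step: e_ss = 1/(1+K_pos) = 1/5.831 = 0.171.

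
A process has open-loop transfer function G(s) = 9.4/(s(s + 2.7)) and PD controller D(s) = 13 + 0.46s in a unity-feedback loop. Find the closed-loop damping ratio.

Forward path: (13 + 0.46s)·9.4/(s(s+2.7)). The closed-loop characteristic equation is s² + (2.7 + 9.4·0.46)s + 9.4·13 = 0.
That is s² + 7.024s + 122.2 = 0, so ω_n = 11.05 rad/s and ζ = 7.024/(2·11.05) = 0.3177.

ζ = 0.318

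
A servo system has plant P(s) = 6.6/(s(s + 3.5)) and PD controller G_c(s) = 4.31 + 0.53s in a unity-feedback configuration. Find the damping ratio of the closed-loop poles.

Forward path: (4.31 + 0.53s)·6.6/(s(s+3.5)). The closed-loop characteristic equation is s² + (3.5 + 6.6·0.53)s + 6.6·4.31 = 0.
That is s² + 6.998s + 28.45 = 0, so ω_n = 5.333 rad/s and ζ = 6.998/(2·5.333) = 0.656.

ζ = 0.656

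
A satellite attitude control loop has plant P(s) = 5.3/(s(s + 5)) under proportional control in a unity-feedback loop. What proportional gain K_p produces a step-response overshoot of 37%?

From %OS = 100·exp(−πζ/√(1−ζ²)) = 37%, ζ = −ln(0.37)/√(π²+ln²(0.37)) = 0.3017.
Characteristic equation s² + 5s + 5.3K_p = 0 gives ζ = 5/(2√(5.3K_p)).
Setting ζ = 0.3017: √(5.3K_p) = 5/(2·0.3017) = 8.286, so K_p = 68.65/5.3 = 13.

K_p = 13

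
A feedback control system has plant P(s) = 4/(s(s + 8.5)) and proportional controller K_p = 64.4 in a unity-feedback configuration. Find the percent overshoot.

From 1 + K_pP(s) = 0: s² + 8.5s + 257.6 = 0 ⇒ ω_n = 16.05, ζ = 0.2648.
%OS = 100·exp(−πζ/√(1−ζ²)) = 100·exp(−π·0.2648/√0.9299) = 42.2%.

42.2%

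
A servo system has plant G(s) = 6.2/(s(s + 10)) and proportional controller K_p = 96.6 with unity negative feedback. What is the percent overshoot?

51.9%

From 1 + K_pG(s) = 0: s² + 10s + 598.9 = 0 ⇒ ω_n = 24.47, ζ = 0.2043.
%OS = 100·exp(−πζ/√(1−ζ²)) = 100·exp(−π·0.2043/√0.9583) = 51.9%.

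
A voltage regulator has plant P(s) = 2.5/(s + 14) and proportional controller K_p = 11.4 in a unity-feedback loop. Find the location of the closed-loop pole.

Closed-loop transfer function: T(s) = K_p·P(s)/(1 + K_p·P(s)) = 28.5/(s + 14 + 28.5) = 28.5/(s + 42.5).
The closed-loop pole is at s = −42.5.

s = -42.5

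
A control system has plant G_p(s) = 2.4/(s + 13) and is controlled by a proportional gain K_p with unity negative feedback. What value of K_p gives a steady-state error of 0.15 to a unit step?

The loop is type 0, so e_ss(step) = 1/(1 + K_pos) with K_pos = K_p·G_p(0).
G_p(0) = 0.1846. Require 1/(1 + K_p·0.1846) = 0.15, so 1 + 0.1846·K_p = 6.667.
K_p = (6.667 − 1)/0.1846 = 30.7.

K_p = 30.7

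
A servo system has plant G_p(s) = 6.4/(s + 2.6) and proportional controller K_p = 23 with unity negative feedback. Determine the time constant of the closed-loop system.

τ = 0.00668 s

Closed-loop transfer function: T(s) = K_p·G_p(s)/(1 + K_p·G_p(s)) = 147.2/(s + 2.6 + 147.2) = 147.2/(s + 149.8).
Time constant τ = 1/149.8 = 0.00668 s.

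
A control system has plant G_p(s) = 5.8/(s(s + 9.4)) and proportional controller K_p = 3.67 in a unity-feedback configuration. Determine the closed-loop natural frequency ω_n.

1 + K_p·G_p(s) = 0 gives s² + 9.4s + 21.29 = 0.
So ω_n² = 21.29 ⇒ ω_n = 4.614 rad/s, and ζ = 9.4/(2ω_n) = 1.02.

ω_n = 4.61 rad/s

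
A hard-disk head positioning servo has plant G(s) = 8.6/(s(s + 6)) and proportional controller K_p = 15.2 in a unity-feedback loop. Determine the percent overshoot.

42.6%

From 1 + K_pG(s) = 0: s² + 6s + 130.7 = 0 ⇒ ω_n = 11.43, ζ = 0.2624.
%OS = 100·exp(−πζ/√(1−ζ²)) = 100·exp(−π·0.2624/√0.9312) = 42.6%.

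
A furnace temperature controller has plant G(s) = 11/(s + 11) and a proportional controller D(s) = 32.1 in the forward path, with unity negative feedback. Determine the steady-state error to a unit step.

The loop is type 0. Static position error constant K_pos = D(0)·G(0) = 32.1·1 = 32.1.
Steady-state error to a unit step: e_ss = 1/(1+K_pos) = 1/33.1 = 0.0302.

0.0302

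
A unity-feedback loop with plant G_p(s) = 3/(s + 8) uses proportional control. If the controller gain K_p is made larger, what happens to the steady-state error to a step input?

decrease

The position error constant K_pos = K_p·G_p(0) grows with K_p, and e_ss = 1/(1+K_pos) falls.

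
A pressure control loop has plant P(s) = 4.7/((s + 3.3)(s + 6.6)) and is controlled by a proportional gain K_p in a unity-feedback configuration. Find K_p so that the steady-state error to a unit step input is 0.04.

K_p = 111

The loop is type 0, so e_ss(step) = 1/(1 + K_pos) with K_pos = K_p·P(0).
P(0) = 0.2158. Require 1/(1 + K_p·0.2158) = 0.04, so 1 + 0.2158·K_p = 25.
K_p = (25 − 1)/0.2158 = 111.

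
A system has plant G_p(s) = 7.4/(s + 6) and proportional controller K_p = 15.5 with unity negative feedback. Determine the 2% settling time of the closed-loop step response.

Closed-loop transfer function: T(s) = K_p·G_p(s)/(1 + K_p·G_p(s)) = 114.7/(s + 6 + 114.7) = 114.7/(s + 120.7).
Time constant τ = 1/120.7 = 0.008285 s, so the 2% settling time is about 4τ = 0.0331 s.

T_s ≈ 0.0331 s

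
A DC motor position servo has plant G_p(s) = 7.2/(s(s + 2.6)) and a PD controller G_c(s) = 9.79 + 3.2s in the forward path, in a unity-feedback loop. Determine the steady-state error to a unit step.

0

The open loop G_c(s)G_p(s) has a pole at the origin (type 1), so the static position error constant is infinite and e_ss = 1/(1+∞) = 0.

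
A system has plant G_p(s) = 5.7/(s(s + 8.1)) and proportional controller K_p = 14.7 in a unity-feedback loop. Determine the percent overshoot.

From 1 + K_pG_p(s) = 0: s² + 8.1s + 83.79 = 0 ⇒ ω_n = 9.154, ζ = 0.4424.
%OS = 100·exp(−πζ/√(1−ζ²)) = 100·exp(−π·0.4424/√0.8042) = 21.2%.

21.2%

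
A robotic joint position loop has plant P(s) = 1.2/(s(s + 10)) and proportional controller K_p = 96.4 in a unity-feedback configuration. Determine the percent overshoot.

Closed-loop characteristic equation: s² + 10s + 115.7 = 0, so ω_n = 10.76 rad/s and ζ = 10/(2·10.76) = 0.4649.
%OS = 100·exp(−πζ/√(1−ζ²)) = 100·exp(−π·0.4649/√0.7839) = 19.2%.

19.2%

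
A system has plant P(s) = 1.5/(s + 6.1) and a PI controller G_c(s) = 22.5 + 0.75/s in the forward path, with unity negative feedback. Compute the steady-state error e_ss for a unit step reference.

The open loop G_c(s)P(s) has a pole at the origin (type 1), so the static position error constant is infinite and e_ss = 1/(1+∞) = 0.

0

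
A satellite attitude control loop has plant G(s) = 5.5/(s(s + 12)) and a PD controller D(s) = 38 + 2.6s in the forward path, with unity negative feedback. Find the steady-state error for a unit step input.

0

The open loop D(s)G(s) has a pole at the origin (type 1), so the static position error constant is infinite and e_ss = 1/(1+∞) = 0.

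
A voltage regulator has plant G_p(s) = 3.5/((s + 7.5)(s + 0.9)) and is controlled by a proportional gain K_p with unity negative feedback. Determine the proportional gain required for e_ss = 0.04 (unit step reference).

K_p = 46.3

For a type-0 loop with proportional control, e_ss = 1/(1 + K_p·G_p(0)).
G_p(0) = 0.5185. Require 1/(1 + K_p·0.5185) = 0.04, so 1 + 0.5185·K_p = 25.
K_p = (25 − 1)/0.5185 = 46.3.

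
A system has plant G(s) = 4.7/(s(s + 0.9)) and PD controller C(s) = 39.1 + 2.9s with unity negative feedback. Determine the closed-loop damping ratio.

Forward path: (39.1 + 2.9s)·4.7/(s(s+0.9)). The closed-loop characteristic equation is s² + (0.9 + 4.7·2.9)s + 4.7·39.1 = 0.
That is s² + 14.53s + 183.8 = 0, so ω_n = 13.56 rad/s and ζ = 14.53/(2·13.56) = 0.5359.

ζ = 0.536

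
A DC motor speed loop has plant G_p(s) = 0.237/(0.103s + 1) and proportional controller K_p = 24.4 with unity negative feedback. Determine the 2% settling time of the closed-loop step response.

Closed loop: T(s) = K_p·G_p/(1+K_p·G_p) = 5.783/(0.103s + 1 + 5.783), with pole at s = −(1 + 5.783)/0.103 = −65.85.
τ = 1/65.85 = 0.01519 s, so 2% settling time ≈ 4τ = 0.0607 s.

T_s ≈ 0.0607 s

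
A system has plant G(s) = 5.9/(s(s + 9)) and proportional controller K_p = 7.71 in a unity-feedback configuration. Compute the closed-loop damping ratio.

ζ = 0.667

1 + K_p·G(s) = 0 gives s² + 9s + 45.49 = 0.
So ω_n² = 45.49 ⇒ ω_n = 6.745 rad/s, and ζ = 9/(2ω_n) = 0.667.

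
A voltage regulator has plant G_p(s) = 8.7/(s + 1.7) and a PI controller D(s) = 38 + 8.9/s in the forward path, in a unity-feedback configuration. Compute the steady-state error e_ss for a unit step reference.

The open loop D(s)G_p(s) has a pole at the origin (type 1), so the static position error constant is infinite and e_ss = 1/(1+∞) = 0.

0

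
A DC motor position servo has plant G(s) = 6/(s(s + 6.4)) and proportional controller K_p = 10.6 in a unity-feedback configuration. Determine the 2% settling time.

T_s ≈ 1.25 s

The closed-loop denominator s² + 6.4s + 63.6 gives ω_n = √63.6 = 7.975 and ζ = 6.4/(2ω_n) = 0.4013.
2% settling time T_s ≈ 4/(ζω_n) = 4/3.2 = 1.25 s.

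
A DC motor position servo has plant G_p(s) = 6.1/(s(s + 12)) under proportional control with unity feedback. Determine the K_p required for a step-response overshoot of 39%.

From %OS = 100·exp(−πζ/√(1−ζ²)) = 39%, ζ = −ln(0.39)/√(π²+ln²(0.39)) = 0.2871.
Characteristic equation s² + 12s + 6.1K_p = 0 gives ζ = 12/(2√(6.1K_p)).
Setting ζ = 0.2871: √(6.1K_p) = 12/(2·0.2871) = 20.9, so K_p = 436.7/6.1 = 71.6.

K_p = 71.6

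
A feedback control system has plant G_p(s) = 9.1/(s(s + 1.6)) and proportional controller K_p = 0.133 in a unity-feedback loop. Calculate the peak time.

The closed-loop denominator s² + 1.6s + 1.21 gives ω_n = √1.21 = 1.1 and ζ = 1.6/(2ω_n) = 0.7272.
Damped frequency ω_d = ω_n√(1−ζ²) = 0.7552 rad/s, so peak time T_p = π/ω_d = 4.16 s.

T_p = 4.16 s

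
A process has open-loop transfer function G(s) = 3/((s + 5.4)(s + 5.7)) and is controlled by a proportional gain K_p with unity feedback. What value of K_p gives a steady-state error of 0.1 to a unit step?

K_p = 92.3

For a type-0 loop with proportional control, e_ss = 1/(1 + K_p·G(0)).
G(0) = 0.09747. Require 1/(1 + K_p·0.09747) = 0.1, so 1 + 0.09747·K_p = 10.
K_p = (10 − 1)/0.09747 = 92.3.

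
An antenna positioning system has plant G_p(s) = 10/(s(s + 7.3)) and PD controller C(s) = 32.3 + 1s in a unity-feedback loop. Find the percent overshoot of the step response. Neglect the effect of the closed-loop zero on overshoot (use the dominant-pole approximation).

17.8%

Forward path: (32.3 + 1s)·10/(s(s+7.3)). The closed-loop characteristic equation is s² + (7.3 + 10·1)s + 10·32.3 = 0.
That is s² + 17.3s + 323 = 0, so ω_n = 17.97 rad/s and ζ = 17.3/(2·17.97) = 0.4813.
%OS = 100·exp(−πζ/√(1−ζ²)) = 17.8%.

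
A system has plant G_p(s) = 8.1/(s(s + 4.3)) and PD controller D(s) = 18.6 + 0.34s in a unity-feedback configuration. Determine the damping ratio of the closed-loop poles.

ζ = 0.287

Forward path: (18.6 + 0.34s)·8.1/(s(s+4.3)). The closed-loop characteristic equation is s² + (4.3 + 8.1·0.34)s + 8.1·18.6 = 0.
That is s² + 7.054s + 150.7 = 0, so ω_n = 12.27 rad/s and ζ = 7.054/(2·12.27) = 0.2873.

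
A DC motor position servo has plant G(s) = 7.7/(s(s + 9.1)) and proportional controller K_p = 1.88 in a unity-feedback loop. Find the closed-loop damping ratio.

1 + K_p·G(s) = 0 gives s² + 9.1s + 14.48 = 0.
So ω_n² = 14.48 ⇒ ω_n = 3.805 rad/s, and ζ = 9.1/(2ω_n) = 1.2.

ζ = 1.2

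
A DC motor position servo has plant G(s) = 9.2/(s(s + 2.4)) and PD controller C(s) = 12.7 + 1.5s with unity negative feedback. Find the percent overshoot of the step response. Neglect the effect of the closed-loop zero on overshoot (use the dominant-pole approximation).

2.86%

Forward path: (12.7 + 1.5s)·9.2/(s(s+2.4)). The closed-loop characteristic equation is s² + (2.4 + 9.2·1.5)s + 9.2·12.7 = 0.
That is s² + 16.2s + 116.8 = 0, so ω_n = 10.81 rad/s and ζ = 16.2/(2·10.81) = 0.7494.
%OS = 100·exp(−πζ/√(1−ζ²)) = 2.86%.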